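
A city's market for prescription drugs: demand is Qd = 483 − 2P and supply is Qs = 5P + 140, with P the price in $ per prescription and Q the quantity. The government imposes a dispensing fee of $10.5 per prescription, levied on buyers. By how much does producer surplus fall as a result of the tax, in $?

Without the tax, 483 − 2P = 5P + 140 gives 7P = 343, so P* = $49 and Q* = 385.
With the tax collected from buyers, demand (in seller-price terms) shifts: Qd = 483 − 2(P + 10.5).
Solving gives Q = 370 with buyers paying $56.5 and suppliers receiving $46 (the $10.5 wedge).
ΔPS is the trapezoid between Q = 370 and Q = 385 of height $3: ½ · (385 + 370) · 3 = $1132.5.

Producer surplus falls by $1132.5.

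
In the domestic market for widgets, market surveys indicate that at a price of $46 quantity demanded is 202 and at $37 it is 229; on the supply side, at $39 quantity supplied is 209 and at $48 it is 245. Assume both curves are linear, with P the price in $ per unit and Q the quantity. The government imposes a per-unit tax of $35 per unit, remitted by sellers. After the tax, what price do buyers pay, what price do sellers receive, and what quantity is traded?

Demand slope: (229 − 202)/(37 − 46) = -3, so Qd = 340 − 3P.
Supply slope: (245 − 209)/(48 − 39) = 4, so Qs = 4P + 53.
Before the tax: set 340 − 3P = 4P + 53 → P* = $41, Q* = 217.
With the tax collected from sellers, supply shifts: Qs = 4(P − 35) + 53.
Solving gives Q = 157 with buyers paying $61 and sellers receiving $26 (the $35 wedge).
The less price-elastic side of the market bears the larger share of a per-unit tax.

Buyers pay $61; sellers receive $26; quantity = 157.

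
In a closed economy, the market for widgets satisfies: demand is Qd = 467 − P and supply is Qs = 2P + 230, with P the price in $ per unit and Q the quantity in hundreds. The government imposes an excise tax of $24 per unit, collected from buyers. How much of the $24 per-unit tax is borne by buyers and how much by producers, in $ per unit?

Before the tax: set 467 − P = 2P + 230 → P* = $79, Q* = 388.
With the tax collected from buyers, demand (in seller-price terms) shifts: Qd = 467 − (P + 24).
New equilibrium: buyers pay $95, producers receive $71, Q = 372. (Wedge: Pb − Ps = 24.)
Burden on buyers: $16; on producers: $8. (They sum to $24.)
The less price-elastic side of the market bears the larger share of a per-unit tax.

Buyers bear $16 per unit; producers bear $8 per unit.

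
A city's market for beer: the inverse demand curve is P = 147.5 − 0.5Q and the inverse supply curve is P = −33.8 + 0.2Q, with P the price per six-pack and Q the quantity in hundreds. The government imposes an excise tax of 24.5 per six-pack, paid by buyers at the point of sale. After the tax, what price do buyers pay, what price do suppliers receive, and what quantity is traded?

Inverting to Q(P) form: Qd = 295 − 2P; Qs = 5P + 169.
Without the tax, 295 − 2P = 5P + 169 gives 7P = 126, so P* = 18 and Q* = 259.
With the tax collected from buyers, demand (in seller-price terms) shifts: Qd = 295 − 2(P + 24.5).
New equilibrium: buyers pay 35.5, suppliers receive 11, Q = 224. (Wedge: Pb − Ps = 24.5.)

Buyers pay 35.5; suppliers receive 11; quantity = 224.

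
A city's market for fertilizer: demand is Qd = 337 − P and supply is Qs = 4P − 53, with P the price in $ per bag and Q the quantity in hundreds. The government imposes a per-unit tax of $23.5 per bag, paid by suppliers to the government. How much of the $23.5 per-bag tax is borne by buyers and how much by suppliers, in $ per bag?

Without the tax, 337 − P = 4P − 53 gives 5P = 390, so P* = $78 and Q* = 259.
With the tax collected from suppliers, supply shifts: Qs = 4(P − 23.5) − 53.
Solving gives Q = 240.2 with buyers paying $96.8 and suppliers receiving $73.3 (the $23.5 wedge).
Burden on buyers: $18.8; on suppliers: $4.7. (They sum to $23.5.)
The less price-elastic side of the market bears the larger share of a per-unit tax.

Buyers bear $18.8 per bag; suppliers bear $4.7 per bag.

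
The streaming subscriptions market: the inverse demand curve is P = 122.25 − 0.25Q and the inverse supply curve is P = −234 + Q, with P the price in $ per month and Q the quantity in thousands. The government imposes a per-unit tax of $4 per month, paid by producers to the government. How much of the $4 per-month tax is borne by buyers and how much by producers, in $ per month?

Buyers bear $0.8 per month; producers bear $3.2 per month.

Inverting to Q(P) form: Qd = 489 − 4P; Qs = P + 234.
Without the tax, 489 − 4P = P + 234 gives 5P = 255, so P* = $51 and Q* = 285.
With the tax collected from producers, supply shifts: Qs = (P − 4) + 234.
Solving gives Q = 281.8 with buyers paying $51.8 and producers receiving $47.8 (the $4 wedge).
Burden on buyers: $0.8; on producers: $3.2. (They sum to $4.)
The less price-elastic side of the market bears the larger share of a per-unit tax.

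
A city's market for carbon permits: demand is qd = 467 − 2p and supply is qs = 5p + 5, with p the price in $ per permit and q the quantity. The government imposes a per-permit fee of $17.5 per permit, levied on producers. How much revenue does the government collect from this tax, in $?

Tax revenue = $5425.

Before the tax: set 467 − 2p = 5p + 5 → p* = $66, q* = 335.
With the tax collected from producers, supply shifts: qs = 5(p − 17.5) + 5.
New equilibrium: consumers pay $78.5, producers receive $61, q = 310. (Wedge: pb − ps = 17.5.)
Revenue = t · Q = 17.5 · 310 = $5425.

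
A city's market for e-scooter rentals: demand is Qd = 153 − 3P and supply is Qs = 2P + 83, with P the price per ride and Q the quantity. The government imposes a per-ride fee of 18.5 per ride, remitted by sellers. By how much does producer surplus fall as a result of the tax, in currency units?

Producer surplus falls by 1108.89.

Before the tax: set 153 − 3P = 2P + 83 → P* = 14, Q* = 111.
With the tax collected from sellers, supply shifts: Qs = 2(P − 18.5) + 83.
Solving gives Q = 88.8 with consumers paying 21.4 and sellers receiving 2.9 (the 18.5 wedge).
ΔPS is the trapezoid between Q = 88.8 and Q = 111 of height 11.1: ½ · (111 + 88.8) · 11.1 = 1108.89.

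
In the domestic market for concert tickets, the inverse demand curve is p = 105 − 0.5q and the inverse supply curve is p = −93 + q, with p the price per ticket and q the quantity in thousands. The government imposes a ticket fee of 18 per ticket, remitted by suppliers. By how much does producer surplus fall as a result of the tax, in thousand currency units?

Producer surplus falls by 1512 thousand.

Rewrite in direct form: qd = 210 − 2p and qs = p + 93.
Before the tax: set 210 − 2p = p + 93 → p* = 39, q* = 132.
With the tax collected from suppliers, supply shifts: qs = (p − 18) + 93.
New equilibrium: consumers pay 45, suppliers receive 27, q = 120. (Wedge: pb − ps = 18.)
ΔPS is the trapezoid between Q = 120 and Q = 132 of height 12: ½ · (132 + 120) · 12 = 1512.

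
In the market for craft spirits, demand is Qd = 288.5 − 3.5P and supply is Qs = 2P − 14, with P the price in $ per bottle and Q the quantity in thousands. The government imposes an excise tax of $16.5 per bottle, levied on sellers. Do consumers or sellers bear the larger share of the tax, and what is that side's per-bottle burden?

Before the tax: set 288.5 − 3.5P = 2P − 14 → P* = $55, Q* = 96.
With the tax collected from sellers, supply shifts: Qs = 2(P − 16.5) − 14.
New equilibrium: consumers pay $61, sellers receive $44.5, Q = 75. (Wedge: Pb − Ps = 16.5.)
Per-bottle burden: consumers $6, sellers $10.5.
Sellers take the larger share because supply is less price-elastic here (demand slope 3.5 vs supply slope 2).

Sellers bear the larger share: $10.5 per bottle.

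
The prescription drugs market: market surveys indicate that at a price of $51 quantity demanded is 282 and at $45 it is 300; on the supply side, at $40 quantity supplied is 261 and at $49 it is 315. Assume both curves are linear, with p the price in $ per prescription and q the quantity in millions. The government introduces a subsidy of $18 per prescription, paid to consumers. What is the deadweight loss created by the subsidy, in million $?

Deadweight loss = $324 million.

Demand slope: (300 − 282)/(45 − 51) = -3, so qd = 435 − 3p.
Supply slope: (315 − 261)/(49 − 40) = 6, so qs = 6p + 21.
Before the subsidy: set 435 − 3p = 6p + 21 → p* = $46, q* = 297.
With a per-unit subsidy paid to consumers, each effectively pays p − 18, so demand becomes qd = 435 − 3(p − 18).
Solving gives q = 333 with consumers paying $34 and sellers receiving $52 (the $18 wedge).
Quantity rises by |ΔQ| = |297 − 333| = 36.
DWL = ½ · t · |ΔQ| = ½ · 18 · 36 = $324.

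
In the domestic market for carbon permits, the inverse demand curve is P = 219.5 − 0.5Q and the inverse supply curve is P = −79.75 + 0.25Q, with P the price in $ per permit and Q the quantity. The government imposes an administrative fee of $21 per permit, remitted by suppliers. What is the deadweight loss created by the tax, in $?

Rewrite in direct form: Qd = 439 − 2P and Qs = 4P + 319.
Before the tax: set 439 − 2P = 4P + 319 → P* = $20, Q* = 399.
With the tax collected from suppliers, supply shifts: Qs = 4(P − 21) + 319.
Solving gives Q = 371 with buyers paying $34 and suppliers receiving $13 (the $21 wedge).
Quantity falls by |ΔQ| = |399 − 371| = 28.
DWL = ½ · t · |ΔQ| = ½ · 21 · 28 = $294.

Deadweight loss = $294.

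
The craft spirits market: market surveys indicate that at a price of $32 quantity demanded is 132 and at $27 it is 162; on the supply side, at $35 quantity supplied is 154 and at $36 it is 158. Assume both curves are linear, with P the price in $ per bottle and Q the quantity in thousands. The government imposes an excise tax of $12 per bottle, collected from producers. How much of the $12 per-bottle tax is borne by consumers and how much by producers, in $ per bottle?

Consumers bear $4.8 per bottle; producers bear $7.2 per bottle.

Demand slope: (162 − 132)/(27 − 32) = -6, so Qd = 324 − 6P.
Supply slope: (158 − 154)/(36 − 35) = 4, so Qs = 4P + 14.
Without the tax, 324 − 6P = 4P + 14 gives 10P = 310, so P* = $31 and Q* = 138.
With the tax collected from producers, supply shifts: Qs = 4(P − 12) + 14.
New equilibrium: consumers pay $35.8, producers receive $23.8, Q = 109.2. (Wedge: Pb − Ps = 12.)
Burden on consumers: $4.8; on producers: $7.2. (They sum to $12.)
The less price-elastic side of the market bears the larger share of a per-unit tax.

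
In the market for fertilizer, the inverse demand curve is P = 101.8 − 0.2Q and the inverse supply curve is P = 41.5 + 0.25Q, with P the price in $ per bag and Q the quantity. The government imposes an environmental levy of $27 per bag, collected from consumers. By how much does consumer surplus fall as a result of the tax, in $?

Consumer surplus falls by $1248.

Rewrite in direct form: Qd = 509 − 5P and Qs = 4P − 166.
Without the tax, 509 − 5P = 4P − 166 gives 9P = 675, so P* = $75 and Q* = 134.
With the tax collected from consumers, demand (in seller-price terms) shifts: Qd = 509 − 5(P + 27).
New equilibrium: consumers pay $87, sellers receive $60, Q = 74. (Wedge: Pb − Ps = 27.)
ΔCS is the trapezoid between Q = 74 and Q = 134 of height $12: ½ · (134 + 74) · 12 = $1248.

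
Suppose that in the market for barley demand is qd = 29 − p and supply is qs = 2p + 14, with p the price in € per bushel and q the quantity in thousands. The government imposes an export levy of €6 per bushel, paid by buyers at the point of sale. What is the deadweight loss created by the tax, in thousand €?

Without the tax, 29 − p = 2p + 14 gives 3p = 15, so p* = €5 and q* = 24.
With the tax collected from buyers, demand (in seller-price terms) shifts: qd = 29 − (p + 6).
New equilibrium: buyers pay €9, sellers receive €3, q = 20. (Wedge: pb − ps = 6.)
Quantity falls by |ΔQ| = |24 − 20| = 4.
DWL = ½ · t · |ΔQ| = ½ · 6 · 4 = €12.

Deadweight loss = €12 thousand.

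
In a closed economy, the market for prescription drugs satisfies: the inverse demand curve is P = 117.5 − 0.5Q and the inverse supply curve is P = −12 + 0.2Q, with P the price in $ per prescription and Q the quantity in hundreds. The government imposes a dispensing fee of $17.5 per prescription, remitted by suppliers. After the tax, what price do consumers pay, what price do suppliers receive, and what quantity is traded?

Rewrite in direct form: Qd = 235 − 2P and Qs = 5P + 60.
Before the tax: set 235 − 2P = 5P + 60 → P* = $25, Q* = 185.
With the tax collected from suppliers, supply shifts: Qs = 5(P − 17.5) + 60.
Solving gives Q = 160 with consumers paying $37.5 and suppliers receiving $20 (the $17.5 wedge).
The less price-elastic side of the market bears the larger share of a per-unit tax.

Consumers pay $37.5; suppliers receive $20; quantity = 160.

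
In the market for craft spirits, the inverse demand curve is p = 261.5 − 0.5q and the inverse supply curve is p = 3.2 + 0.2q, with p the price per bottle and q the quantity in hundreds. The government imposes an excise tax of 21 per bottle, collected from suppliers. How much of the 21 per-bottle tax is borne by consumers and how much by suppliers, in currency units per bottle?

Consumers bear 15 per bottle; suppliers bear 6 per bottle.

Rewrite in direct form: qd = 523 − 2p and qs = 5p − 16.
Without the tax, 523 − 2p = 5p − 16 gives 7p = 539, so p* = 77 and q* = 369.
With the tax collected from suppliers, supply shifts: qs = 5(p − 21) − 16.
Solving gives q = 339 with consumers paying 92 and suppliers receiving 71 (the 21 wedge).
Burden on consumers: 15; on suppliers: 6. (They sum to 21.)
The less price-elastic side of the market bears the larger share of a per-unit tax.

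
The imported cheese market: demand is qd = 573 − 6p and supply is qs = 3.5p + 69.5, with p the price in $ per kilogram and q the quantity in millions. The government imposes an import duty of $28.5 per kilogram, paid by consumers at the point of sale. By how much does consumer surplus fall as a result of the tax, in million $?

Before the tax: set 573 − 6p = 3.5p + 69.5 → p* = $53, q* = 255.
With the tax collected from consumers, demand (in seller-price terms) shifts: qd = 573 − 6(p + 28.5).
Solving gives q = 192 with consumers paying $63.5 and producers receiving $35 (the $28.5 wedge).
ΔCS is the trapezoid between Q = 192 and Q = 255 of height $10.5: ½ · (255 + 192) · 10.5 = $2346.75.

Consumer surplus falls by $2346.75 million.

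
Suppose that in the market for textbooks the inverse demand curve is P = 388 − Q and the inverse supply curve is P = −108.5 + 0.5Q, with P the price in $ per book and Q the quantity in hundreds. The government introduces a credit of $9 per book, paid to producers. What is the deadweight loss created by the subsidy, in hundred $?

Deadweight loss = $27 hundred.

Rewrite in direct form: Qd = 388 − P and Qs = 2P + 217.
Without the subsidy, 388 − P = 2P + 217 gives 3P = 171, so P* = $57 and Q* = 331.
With a per-unit subsidy paid to producers, each receives P + 9 per unit sold, so supply becomes Qs = 2(P + 9) + 217.
Solving gives Q = 337 with buyers paying $51 and producers receiving $60 (the $9 wedge).
Quantity rises by |ΔQ| = |331 − 337| = 6.
DWL = ½ · t · |ΔQ| = ½ · 9 · 6 = $27.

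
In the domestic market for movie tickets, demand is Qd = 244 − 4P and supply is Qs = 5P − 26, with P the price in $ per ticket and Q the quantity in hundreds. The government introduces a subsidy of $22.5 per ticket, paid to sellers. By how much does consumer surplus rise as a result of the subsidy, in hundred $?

Without the subsidy, 244 − 4P = 5P − 26 gives 9P = 270, so P* = $30 and Q* = 124.
With a per-unit subsidy paid to sellers, each receives P + 22.5 per unit sold, so supply becomes Qs = 5(P + 22.5) − 26.
New equilibrium: buyers pay $17.5, sellers receive $40, Q = 174. (Wedge: Pb − Ps = −22.5.)
ΔCS is the trapezoid between Q = 174 and Q = 124 of height $12.5: ½ · (124 + 174) · 12.5 = $1862.5.

Consumer surplus rises by $1862.5 hundred.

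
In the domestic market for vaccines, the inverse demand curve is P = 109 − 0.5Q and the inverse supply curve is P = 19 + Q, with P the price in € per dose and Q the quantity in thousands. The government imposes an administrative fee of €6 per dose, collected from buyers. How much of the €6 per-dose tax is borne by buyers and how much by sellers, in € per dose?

Buyers bear €2 per dose; sellers bear €4 per dose.

Inverting to Q(P) form: Qd = 218 − 2P; Qs = P − 19.
Before the tax: set 218 − 2P = P − 19 → P* = €79, Q* = 60.
With the tax collected from buyers, demand (in seller-price terms) shifts: Qd = 218 − 2(P + 6).
Solving gives Q = 56 with buyers paying €81 and sellers receiving €75 (the €6 wedge).
Burden on buyers: €2; on sellers: €4. (They sum to €6.)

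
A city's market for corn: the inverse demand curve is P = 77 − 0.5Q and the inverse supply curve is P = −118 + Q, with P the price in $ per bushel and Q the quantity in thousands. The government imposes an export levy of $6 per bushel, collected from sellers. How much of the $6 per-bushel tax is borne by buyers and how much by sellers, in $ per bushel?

Rewrite in direct form: Qd = 154 − 2P and Qs = P + 118.
Without the tax, 154 − 2P = P + 118 gives 3P = 36, so P* = $12 and Q* = 130.
With the tax collected from sellers, supply shifts: Qs = (P − 6) + 118.
New equilibrium: buyers pay $14, sellers receive $8, Q = 126. (Wedge: Pb − Ps = 6.)
Burden on buyers: $2; on sellers: $4. (They sum to $6.)

Buyers bear $2 per bushel; sellers bear $4 per bushel.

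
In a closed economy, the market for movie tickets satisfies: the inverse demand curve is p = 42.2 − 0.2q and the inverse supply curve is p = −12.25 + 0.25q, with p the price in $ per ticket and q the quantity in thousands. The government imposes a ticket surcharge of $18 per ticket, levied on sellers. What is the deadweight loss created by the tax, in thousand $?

Rewrite in direct form: qd = 211 − 5p and qs = 4p + 49.
Before the tax: set 211 − 5p = 4p + 49 → p* = $18, q* = 121.
With the tax collected from sellers, supply shifts: qs = 4(p − 18) + 49.
Solving gives q = 81 with buyers paying $26 and sellers receiving $8 (the $18 wedge).
Quantity falls by |ΔQ| = |121 − 81| = 40.
DWL = ½ · t · |ΔQ| = ½ · 18 · 40 = $360.

Deadweight loss = $360 thousand.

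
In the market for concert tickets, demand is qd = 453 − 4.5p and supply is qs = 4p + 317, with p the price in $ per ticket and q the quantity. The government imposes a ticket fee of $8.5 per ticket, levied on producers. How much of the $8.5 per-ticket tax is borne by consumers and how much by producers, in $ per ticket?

Consumers bear $4 per ticket; producers bear $4.5 per ticket.

Before the tax: set 453 − 4.5p = 4p + 317 → p* = $16, q* = 381.
With the tax collected from producers, supply shifts: qs = 4(p − 8.5) + 317.
New equilibrium: consumers pay $20, producers receive $11.5, q = 363. (Wedge: pb − ps = 8.5.)
Burden on consumers: $4; on producers: $4.5. (They sum to $8.5.)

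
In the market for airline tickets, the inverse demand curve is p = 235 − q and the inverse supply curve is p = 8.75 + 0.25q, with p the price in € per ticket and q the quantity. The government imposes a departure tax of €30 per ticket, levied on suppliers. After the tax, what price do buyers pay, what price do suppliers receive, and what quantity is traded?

Buyers pay €78; suppliers receive €48; quantity = 157.

Inverting to q(p) form: qd = 235 − p; qs = 4p − 35.
Before the tax: set 235 − p = 4p − 35 → p* = €54, q* = 181.
With the tax collected from suppliers, supply shifts: qs = 4(p − 30) − 35.
Solving gives q = 157 with buyers paying €78 and suppliers receiving €48 (the €30 wedge).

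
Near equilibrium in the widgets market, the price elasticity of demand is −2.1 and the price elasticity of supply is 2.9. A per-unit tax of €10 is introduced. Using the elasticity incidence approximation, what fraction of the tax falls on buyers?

Buyers' share ≈ 0.58.

Incidence ratio: buyers' share ≈ εs / (εs + |εd|) = 2.9 / (2.9 + 2.1) = 0.58.
Supply is the more elastic side, so buyers bear the larger share.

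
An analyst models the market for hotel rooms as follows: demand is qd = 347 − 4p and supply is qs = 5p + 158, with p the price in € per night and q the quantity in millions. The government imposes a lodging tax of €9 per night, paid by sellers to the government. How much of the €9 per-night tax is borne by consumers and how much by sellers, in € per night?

Before the tax: set 347 − 4p = 5p + 158 → p* = €21, q* = 263.
With the tax collected from sellers, supply shifts: qs = 5(p − 9) + 158.
Solving gives q = 243 with consumers paying €26 and sellers receiving €17 (the €9 wedge).
Burden on consumers: €5; on sellers: €4. (They sum to €9.)
The less price-elastic side of the market bears the larger share of a per-unit tax.

Consumers bear €5 per night; sellers bear €4 per night.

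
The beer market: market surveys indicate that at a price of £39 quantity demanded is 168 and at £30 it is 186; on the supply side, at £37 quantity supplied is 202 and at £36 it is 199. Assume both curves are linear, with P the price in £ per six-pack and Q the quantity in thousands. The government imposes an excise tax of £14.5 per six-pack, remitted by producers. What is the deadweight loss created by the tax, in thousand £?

Deadweight loss = £126.15 thousand.

Demand slope: (186 − 168)/(30 − 39) = -2, so Qd = 246 − 2P.
Supply slope: (199 − 202)/(36 − 37) = 3, so Qs = 3P + 91.
Before the tax: set 246 − 2P = 3P + 91 → P* = £31, Q* = 184.
With the tax collected from producers, supply shifts: Qs = 3(P − 14.5) + 91.
New equilibrium: consumers pay £39.7, producers receive £25.2, Q = 166.6. (Wedge: Pb − Ps = 14.5.)
Quantity falls by |ΔQ| = |184 − 166.6| = 17.4.
DWL = ½ · t · |ΔQ| = ½ · 14.5 · 17.4 = £126.15.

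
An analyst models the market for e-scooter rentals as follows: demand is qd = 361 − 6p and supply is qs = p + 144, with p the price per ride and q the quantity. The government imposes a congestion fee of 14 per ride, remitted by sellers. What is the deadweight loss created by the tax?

Without the tax, 361 − 6p = p + 144 gives 7p = 217, so p* = 31 and q* = 175.
With the tax collected from sellers, supply shifts: qs = (p − 14) + 144.
Solving gives q = 163 with consumers paying 33 and sellers receiving 19 (the 14 wedge).
Quantity falls by |ΔQ| = |175 − 163| = 12.
DWL = ½ · t · |ΔQ| = ½ · 14 · 12 = 84.

Deadweight loss = 84.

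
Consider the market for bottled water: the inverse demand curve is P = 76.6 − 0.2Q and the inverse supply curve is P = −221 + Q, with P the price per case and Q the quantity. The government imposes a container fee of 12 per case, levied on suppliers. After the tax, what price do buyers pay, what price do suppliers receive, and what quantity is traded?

Inverting to Q(P) form: Qd = 383 − 5P; Qs = P + 221.
Without the tax, 383 − 5P = P + 221 gives 6P = 162, so P* = 27 and Q* = 248.
With the tax collected from suppliers, supply shifts: Qs = (P − 12) + 221.
Solving gives Q = 238 with buyers paying 29 and suppliers receiving 17 (the 12 wedge).

Buyers pay 29; suppliers receive 17; quantity = 238.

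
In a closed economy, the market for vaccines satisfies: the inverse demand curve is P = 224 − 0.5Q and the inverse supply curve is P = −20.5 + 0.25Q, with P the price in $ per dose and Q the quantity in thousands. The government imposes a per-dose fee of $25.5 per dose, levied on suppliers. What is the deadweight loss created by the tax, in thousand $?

Deadweight loss = $433.5 thousand.

Rewrite in direct form: Qd = 448 − 2P and Qs = 4P + 82.
Without the tax, 448 − 2P = 4P + 82 gives 6P = 366, so P* = $61 and Q* = 326.
With the tax collected from suppliers, supply shifts: Qs = 4(P − 25.5) + 82.
Solving gives Q = 292 with consumers paying $78 and suppliers receiving $52.5 (the $25.5 wedge).
Quantity falls by |ΔQ| = |326 − 292| = 34.
DWL = ½ · t · |ΔQ| = ½ · 25.5 · 34 = $433.5.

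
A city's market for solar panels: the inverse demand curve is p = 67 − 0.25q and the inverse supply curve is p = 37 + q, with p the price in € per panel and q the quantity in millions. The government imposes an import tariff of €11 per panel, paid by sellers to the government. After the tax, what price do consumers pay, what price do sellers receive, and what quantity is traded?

Consumers pay €63.2; sellers receive €52.2; quantity = 15.2.

Rewrite in direct form: qd = 268 − 4p and qs = p − 37.
Without the tax, 268 − 4p = p − 37 gives 5p = 305, so p* = €61 and q* = 24.
With the tax collected from sellers, supply shifts: qs = (p − 11) − 37.
Solving gives q = 15.2 with consumers paying €63.2 and sellers receiving €52.2 (the €11 wedge).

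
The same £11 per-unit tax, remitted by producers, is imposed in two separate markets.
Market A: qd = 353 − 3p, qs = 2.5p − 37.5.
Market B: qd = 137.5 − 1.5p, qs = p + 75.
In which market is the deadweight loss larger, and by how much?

Market A, by £46.2.

Market A: pre-tax p* = £71, q* = 140; post-tax q = 125; deadweight loss = £82.5.
Market B: pre-tax p* = £25, q* = 100; post-tax q = 93.4; deadweight loss = £36.3.
Difference: £82.5 vs £36.3 → market A is larger by £46.2.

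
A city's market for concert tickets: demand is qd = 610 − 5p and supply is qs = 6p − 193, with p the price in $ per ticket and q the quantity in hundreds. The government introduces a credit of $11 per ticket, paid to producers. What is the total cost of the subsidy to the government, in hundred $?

Without the subsidy, 610 − 5p = 6p − 193 gives 11p = 803, so p* = $73 and q* = 245.
With a per-unit subsidy paid to producers, each receives p + 11 per unit sold, so supply becomes qs = 6(p + 11) − 193.
New equilibrium: buyers pay $67, producers receive $78, q = 275. (Wedge: pb − ps = −11.)
Outlay = t · Q = 11 · 275 = $3025.

Government outlay = $3025 hundred.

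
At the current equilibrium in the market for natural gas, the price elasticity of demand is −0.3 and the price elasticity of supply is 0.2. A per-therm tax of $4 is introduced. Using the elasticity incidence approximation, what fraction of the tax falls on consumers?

Consumers' share ≈ 0.4.

Incidence ratio: consumers' share ≈ εs / (εs + |εd|) = 0.2 / (0.2 + 0.3) = 0.4.
Supply is the less elastic side, so consumers bear the smaller share.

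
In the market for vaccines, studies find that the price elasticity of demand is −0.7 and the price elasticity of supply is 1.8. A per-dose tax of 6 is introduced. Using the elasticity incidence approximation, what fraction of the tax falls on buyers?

Buyers' share ≈ 0.72.

Incidence ratio: buyers' share ≈ εs / (εs + |εd|) = 1.8 / (1.8 + 0.7) = 0.72.
Supply is the more elastic side, so buyers bear the larger share.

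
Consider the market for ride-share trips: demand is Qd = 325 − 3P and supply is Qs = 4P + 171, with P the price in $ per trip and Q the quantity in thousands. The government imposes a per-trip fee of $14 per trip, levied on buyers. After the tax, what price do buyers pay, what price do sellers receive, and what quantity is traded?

Buyers pay $30; sellers receive $16; quantity = 235.

Before the tax: set 325 − 3P = 4P + 171 → P* = $22, Q* = 259.
With the tax collected from buyers, demand (in seller-price terms) shifts: Qd = 325 − 3(P + 14).
Solving gives Q = 235 with buyers paying $30 and sellers receiving $16 (the $14 wedge).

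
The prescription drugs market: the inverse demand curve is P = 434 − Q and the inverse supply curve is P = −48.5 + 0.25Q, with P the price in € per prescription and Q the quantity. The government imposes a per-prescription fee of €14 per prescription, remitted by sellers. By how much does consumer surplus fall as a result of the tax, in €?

Rewrite in direct form: Qd = 434 − P and Qs = 4P + 194.
Before the tax: set 434 − P = 4P + 194 → P* = €48, Q* = 386.
With the tax collected from sellers, supply shifts: Qs = 4(P − 14) + 194.
New equilibrium: consumers pay €59.2, sellers receive €45.2, Q = 374.8. (Wedge: Pb − Ps = 14.)
ΔCS is the trapezoid between Q = 374.8 and Q = 386 of height €11.2: ½ · (386 + 374.8) · 11.2 = €4260.48.

Consumer surplus falls by €4260.48.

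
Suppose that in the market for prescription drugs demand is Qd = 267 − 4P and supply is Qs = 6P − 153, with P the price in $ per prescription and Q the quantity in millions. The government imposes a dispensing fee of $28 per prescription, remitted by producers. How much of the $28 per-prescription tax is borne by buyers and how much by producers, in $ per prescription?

Buyers bear $16.8 per prescription; producers bear $11.2 per prescription.

Without the tax, 267 − 4P = 6P − 153 gives 10P = 420, so P* = $42 and Q* = 99.
With the tax collected from producers, supply shifts: Qs = 6(P − 28) − 153.
Solving gives Q = 31.8 with buyers paying $58.8 and producers receiving $30.8 (the $28 wedge).
Burden on buyers: $16.8; on producers: $11.2. (They sum to $28.)
The less price-elastic side of the market bears the larger share of a per-unit tax.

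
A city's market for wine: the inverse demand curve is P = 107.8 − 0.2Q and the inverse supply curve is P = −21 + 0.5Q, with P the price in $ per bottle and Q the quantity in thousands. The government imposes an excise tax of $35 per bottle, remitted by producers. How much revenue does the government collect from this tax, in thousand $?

Tax revenue = $4690 thousand.

Inverting to Q(P) form: Qd = 539 − 5P; Qs = 2P + 42.
Before the tax: set 539 − 5P = 2P + 42 → P* = $71, Q* = 184.
With the tax collected from producers, supply shifts: Qs = 2(P − 35) + 42.
Solving gives Q = 134 with consumers paying $81 and producers receiving $46 (the $35 wedge).
Revenue = t · Q = 35 · 134 = $4690.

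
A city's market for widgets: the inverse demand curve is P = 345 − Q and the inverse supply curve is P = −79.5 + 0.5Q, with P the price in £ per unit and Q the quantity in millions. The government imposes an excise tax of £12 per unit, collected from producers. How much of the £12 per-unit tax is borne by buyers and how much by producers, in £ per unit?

Inverting to Q(P) form: Qd = 345 − P; Qs = 2P + 159.
Before the tax: set 345 − P = 2P + 159 → P* = £62, Q* = 283.
With the tax collected from producers, supply shifts: Qs = 2(P − 12) + 159.
New equilibrium: buyers pay £70, producers receive £58, Q = 275. (Wedge: Pb − Ps = 12.)
Burden on buyers: £8; on producers: £4. (They sum to £12.)

Buyers bear £8 per unit; producers bear £4 per unit.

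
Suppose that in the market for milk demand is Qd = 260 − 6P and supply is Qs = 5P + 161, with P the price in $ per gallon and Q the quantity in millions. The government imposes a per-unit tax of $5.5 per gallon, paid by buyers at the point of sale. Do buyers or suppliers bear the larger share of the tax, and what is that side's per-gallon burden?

Without the tax, 260 − 6P = 5P + 161 gives 11P = 99, so P* = $9 and Q* = 206.
With the tax collected from buyers, demand (in seller-price terms) shifts: Qd = 260 − 6(P + 5.5).
Solving gives Q = 191 with buyers paying $11.5 and suppliers receiving $6 (the $5.5 wedge).
Per-gallon burden: buyers $2.5, suppliers $3.
Suppliers take the larger share because supply is less price-elastic here (demand slope 6 vs supply slope 5).
The less price-elastic side of the market bears the larger share of a per-unit tax.

Suppliers bear the larger share: $3 per gallon.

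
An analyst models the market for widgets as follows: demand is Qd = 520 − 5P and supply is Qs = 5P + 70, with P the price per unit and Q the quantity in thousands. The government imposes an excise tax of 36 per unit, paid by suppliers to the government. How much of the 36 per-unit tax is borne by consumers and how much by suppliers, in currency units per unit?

Consumers bear 18 per unit; suppliers bear 18 per unit.

Without the tax, 520 − 5P = 5P + 70 gives 10P = 450, so P* = 45 and Q* = 295.
With the tax collected from suppliers, supply shifts: Qs = 5(P − 36) + 70.
New equilibrium: consumers pay 63, suppliers receive 27, Q = 205. (Wedge: Pb − Ps = 36.)
Burden on consumers: 18; on suppliers: 18. (They sum to 36.)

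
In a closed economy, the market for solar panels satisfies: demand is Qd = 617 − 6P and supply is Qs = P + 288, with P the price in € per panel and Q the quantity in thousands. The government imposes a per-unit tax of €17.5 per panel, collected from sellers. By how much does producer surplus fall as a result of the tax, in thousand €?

Before the tax: set 617 − 6P = P + 288 → P* = €47, Q* = 335.
With the tax collected from sellers, supply shifts: Qs = (P − 17.5) + 288.
Solving gives Q = 320 with consumers paying €49.5 and sellers receiving €32 (the €17.5 wedge).
ΔPS is the trapezoid between Q = 320 and Q = 335 of height €15: ½ · (335 + 320) · 15 = €4912.5.

Producer surplus falls by €4912.5 thousand.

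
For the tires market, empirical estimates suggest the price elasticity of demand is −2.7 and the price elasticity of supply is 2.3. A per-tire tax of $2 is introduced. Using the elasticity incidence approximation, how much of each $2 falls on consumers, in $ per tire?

Incidence ratio: consumers' share ≈ εs / (εs + |εd|) = 2.3 / (2.3 + 2.7) = 0.46.
So consumers bear ≈ 0.46 × $2 = $0.92; producers bear $1.08.

Consumers bear ≈ $0.92 per tire.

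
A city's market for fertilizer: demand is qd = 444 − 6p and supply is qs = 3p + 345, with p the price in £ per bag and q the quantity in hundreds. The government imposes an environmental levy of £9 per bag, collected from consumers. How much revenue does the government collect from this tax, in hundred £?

Tax revenue = £3240 hundred.

Without the tax, 444 − 6p = 3p + 345 gives 9p = 99, so p* = £11 and q* = 378.
With the tax collected from consumers, demand (in seller-price terms) shifts: qd = 444 − 6(p + 9).
Solving gives q = 360 with consumers paying £14 and suppliers receiving £5 (the £9 wedge).
Revenue = t · Q = 9 · 360 = £3240.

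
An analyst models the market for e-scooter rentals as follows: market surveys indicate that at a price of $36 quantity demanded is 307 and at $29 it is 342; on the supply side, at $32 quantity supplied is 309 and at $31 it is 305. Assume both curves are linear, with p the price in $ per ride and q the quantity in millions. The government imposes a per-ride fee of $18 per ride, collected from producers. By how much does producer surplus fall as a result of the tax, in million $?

Demand slope: (342 − 307)/(29 − 36) = -5, so qd = 487 − 5p.
Supply slope: (305 − 309)/(31 − 32) = 4, so qs = 4p + 181.
Without the tax, 487 − 5p = 4p + 181 gives 9p = 306, so p* = $34 and q* = 317.
With the tax collected from producers, supply shifts: qs = 4(p − 18) + 181.
Solving gives q = 277 with buyers paying $42 and producers receiving $24 (the $18 wedge).
ΔPS is the trapezoid between Q = 277 and Q = 317 of height $10: ½ · (317 + 277) · 10 = $2970.

Producer surplus falls by $2970 million.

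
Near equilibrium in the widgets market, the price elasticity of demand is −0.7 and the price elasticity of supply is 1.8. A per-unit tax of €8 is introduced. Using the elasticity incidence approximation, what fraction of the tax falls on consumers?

Consumers' share ≈ 0.72.

Incidence ratio: consumers' share ≈ εs / (εs + |εd|) = 1.8 / (1.8 + 0.7) = 0.72.
Supply is the more elastic side, so consumers bear the larger share.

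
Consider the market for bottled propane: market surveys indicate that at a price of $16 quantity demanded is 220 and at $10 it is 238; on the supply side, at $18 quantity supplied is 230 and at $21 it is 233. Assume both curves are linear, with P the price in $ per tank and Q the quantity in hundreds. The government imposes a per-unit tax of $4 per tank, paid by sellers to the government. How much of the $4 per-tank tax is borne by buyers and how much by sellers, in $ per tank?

Buyers bear $1 per tank; sellers bear $3 per tank.

Demand slope: (238 − 220)/(10 − 16) = -3, so Qd = 268 − 3P.
Supply slope: (233 − 230)/(21 − 18) = 1, so Qs = P + 212.
Before the tax: set 268 − 3P = P + 212 → P* = $14, Q* = 226.
With the tax collected from sellers, supply shifts: Qs = (P − 4) + 212.
New equilibrium: buyers pay $15, sellers receive $11, Q = 223. (Wedge: Pb − Ps = 4.)
Burden on buyers: $1; on sellers: $3. (They sum to $4.)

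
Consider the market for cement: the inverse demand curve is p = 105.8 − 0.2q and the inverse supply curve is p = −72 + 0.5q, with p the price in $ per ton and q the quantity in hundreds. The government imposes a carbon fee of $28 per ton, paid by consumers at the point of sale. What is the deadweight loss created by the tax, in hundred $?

Rewrite in direct form: qd = 529 − 5p and qs = 2p + 144.
Without the tax, 529 − 5p = 2p + 144 gives 7p = 385, so p* = $55 and q* = 254.
With the tax collected from consumers, demand (in seller-price terms) shifts: qd = 529 − 5(p + 28).
Solving gives q = 214 with consumers paying $63 and suppliers receiving $35 (the $28 wedge).
Quantity falls by |ΔQ| = |254 − 214| = 40.
DWL = ½ · t · |ΔQ| = ½ · 28 · 40 = $560.

Deadweight loss = $560 hundred.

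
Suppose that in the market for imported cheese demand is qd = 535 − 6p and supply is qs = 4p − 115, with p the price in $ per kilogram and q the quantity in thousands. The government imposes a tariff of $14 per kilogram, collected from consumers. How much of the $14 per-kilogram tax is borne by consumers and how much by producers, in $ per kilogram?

Consumers bear $5.6 per kilogram; producers bear $8.4 per kilogram.

Before the tax: set 535 − 6p = 4p − 115 → p* = $65, q* = 145.
With the tax collected from consumers, demand (in seller-price terms) shifts: qd = 535 − 6(p + 14).
New equilibrium: consumers pay $70.6, producers receive $56.6, q = 111.4. (Wedge: pb − ps = 14.)
Burden on consumers: $5.6; on producers: $8.4. (They sum to $14.)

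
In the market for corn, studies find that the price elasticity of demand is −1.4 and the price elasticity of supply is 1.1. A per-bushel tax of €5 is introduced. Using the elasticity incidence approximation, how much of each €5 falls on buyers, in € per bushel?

Incidence ratio: buyers' share ≈ εs / (εs + |εd|) = 1.1 / (1.1 + 1.4) = 0.44.
So buyers bear ≈ 0.44 × €5 = €2.2; producers bear €2.8.

Buyers bear ≈ €2.2 per bushel.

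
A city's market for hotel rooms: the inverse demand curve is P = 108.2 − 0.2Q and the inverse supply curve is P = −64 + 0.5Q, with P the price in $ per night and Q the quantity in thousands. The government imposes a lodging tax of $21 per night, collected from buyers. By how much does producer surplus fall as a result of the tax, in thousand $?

Producer surplus falls by $3465 thousand.

Rewrite in direct form: Qd = 541 − 5P and Qs = 2P + 128.
Before the tax: set 541 − 5P = 2P + 128 → P* = $59, Q* = 246.
With the tax collected from buyers, demand (in seller-price terms) shifts: Qd = 541 − 5(P + 21).
New equilibrium: buyers pay $65, sellers receive $44, Q = 216. (Wedge: Pb − Ps = 21.)
ΔPS is the trapezoid between Q = 216 and Q = 246 of height $15: ½ · (246 + 216) · 15 = $3465.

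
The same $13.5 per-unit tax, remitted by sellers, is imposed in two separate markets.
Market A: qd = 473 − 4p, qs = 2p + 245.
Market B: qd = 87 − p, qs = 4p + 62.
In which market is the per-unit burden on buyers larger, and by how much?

Market B, by $6.3.

Market A: pre-tax p* = $38, q* = 321; post-tax q = 303; per-unit burden on buyers = $4.5.
Market B: pre-tax p* = $5, q* = 82; post-tax q = 71.2; per-unit burden on buyers = $10.8.
Difference: $4.5 vs $10.8 → market B is larger by $6.3.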